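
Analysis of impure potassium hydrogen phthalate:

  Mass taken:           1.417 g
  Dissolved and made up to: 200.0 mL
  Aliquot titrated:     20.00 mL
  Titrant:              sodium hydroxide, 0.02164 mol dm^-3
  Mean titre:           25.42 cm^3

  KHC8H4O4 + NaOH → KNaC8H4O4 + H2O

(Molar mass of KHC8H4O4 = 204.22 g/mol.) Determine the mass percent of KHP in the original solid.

79.28 %

n(NaOH) per titration = 0.02542 × 0.02164 = 5.501 × 10^-4 mol
n(KHC8H4O4) in each aliquot = 5.501 × 10^-4 mol (1:1 ratio)
n(KHC8H4O4) in the whole flask = 5.501 × 10^-4 × 200.0/20.00 = 5.501 × 10^-3 mol
mass of KHC8H4O4 = 5.501 × 10^-3 × 204.22 = 1.123 g
% KHC8H4O4 = 1.123 / 1.417 × 100 = 79.28 %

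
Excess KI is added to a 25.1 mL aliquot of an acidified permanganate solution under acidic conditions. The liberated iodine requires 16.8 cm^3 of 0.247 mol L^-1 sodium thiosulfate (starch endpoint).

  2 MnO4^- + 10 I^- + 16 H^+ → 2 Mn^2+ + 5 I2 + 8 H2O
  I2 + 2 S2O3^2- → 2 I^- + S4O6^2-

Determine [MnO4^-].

n(S2O3^2-) = 0.0168 × 0.247 = 4.15 × 10^-3 mol
n(I2) = n(S2O3^2-)/2 = 2.07 × 10^-3 mol
From the 2:5 ratio, n(MnO4^-) in the aliquot = 2/5 × 2.07 × 10^-3 = 8.30 × 10^-4 mol
[MnO4^-] = 8.30 × 10^-4 / 0.0251 = 0.0331 mol/L

0.0331 mol/L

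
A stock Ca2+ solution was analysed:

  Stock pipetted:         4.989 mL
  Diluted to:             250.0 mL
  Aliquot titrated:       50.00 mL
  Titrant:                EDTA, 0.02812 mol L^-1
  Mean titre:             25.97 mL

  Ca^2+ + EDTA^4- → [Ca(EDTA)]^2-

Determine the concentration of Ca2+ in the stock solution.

0.7319 mol/L

n(EDTA) = 0.02597 × 0.02812 = 7.303 × 10^-4 mol
n(Ca2+) in the aliquot = 7.303 × 10^-4 mol (1:1 ratio)
[Ca2+]_dilute = 7.303 × 10^-4 / 0.05000 = 0.01461 mol/L
Dilution factor = 250.0 / 4.989 = 50.11
[Ca2+]_stock = 0.01461 × 50.11 = 0.7319 mol/L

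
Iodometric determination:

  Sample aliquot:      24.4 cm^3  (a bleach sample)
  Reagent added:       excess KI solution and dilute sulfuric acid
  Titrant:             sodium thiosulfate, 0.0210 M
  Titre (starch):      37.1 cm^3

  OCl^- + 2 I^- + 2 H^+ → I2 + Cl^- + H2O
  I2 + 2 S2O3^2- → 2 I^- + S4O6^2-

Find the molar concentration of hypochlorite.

0.0160 M

n(S2O3^2-) = 0.0371 × 0.0210 = 7.79 × 10^-4 mol
n(I2) = n(S2O3^2-)/2 = 3.90 × 10^-4 mol
n(OCl^-) in the aliquot = 3.90 × 10^-4 mol (1:1 ratio)
[OCl^-] = 3.90 × 10^-4 / 0.0244 = 0.0160 mol/L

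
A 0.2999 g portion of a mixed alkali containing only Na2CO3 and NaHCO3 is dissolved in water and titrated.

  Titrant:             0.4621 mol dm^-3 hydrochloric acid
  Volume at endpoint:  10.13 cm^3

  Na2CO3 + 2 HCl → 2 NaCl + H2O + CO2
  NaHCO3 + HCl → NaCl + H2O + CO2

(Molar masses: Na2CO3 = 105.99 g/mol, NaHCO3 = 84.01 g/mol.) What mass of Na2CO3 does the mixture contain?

0.1595 g

n(HCl) = 0.01013 × 0.4621 = 4.681 × 10^-3 mol
Let x = n(Na2CO3), y = n(NaHCO3).
Titrant: 2x + 1y = 4.681 × 10^-3;  mass: 105.99x + 84.01y = 0.2999
Solving, x = 1.505 × 10^-3 mol, y = 1.671 × 10^-3 mol
mass of Na2CO3 = 1.505 × 10^-3 × 105.99 = 0.1595 g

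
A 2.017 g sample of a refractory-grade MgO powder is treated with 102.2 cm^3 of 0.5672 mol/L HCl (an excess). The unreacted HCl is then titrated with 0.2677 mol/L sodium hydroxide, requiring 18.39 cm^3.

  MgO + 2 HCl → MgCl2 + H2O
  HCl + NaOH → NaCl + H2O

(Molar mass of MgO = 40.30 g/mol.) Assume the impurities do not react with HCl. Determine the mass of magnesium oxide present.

n(HCl) added = 0.1022 × 0.5672 = 0.05797 mol
n(NaOH) used in back-titration = 0.01839 × 0.2677 = 4.923 × 10^-3 mol
n(HCl) left over = 4.923 × 10^-3 mol (1:1 ratio)
n(HCl) consumed by analyte = 0.05797 − 4.923 × 10^-3 = 0.05304 mol
From the 1:2 ratio, n(MgO) = 1/2 × 0.05304 = 0.02652 mol
mass of MgO = 0.02652 × 40.30 = 1.069 g

1.069 g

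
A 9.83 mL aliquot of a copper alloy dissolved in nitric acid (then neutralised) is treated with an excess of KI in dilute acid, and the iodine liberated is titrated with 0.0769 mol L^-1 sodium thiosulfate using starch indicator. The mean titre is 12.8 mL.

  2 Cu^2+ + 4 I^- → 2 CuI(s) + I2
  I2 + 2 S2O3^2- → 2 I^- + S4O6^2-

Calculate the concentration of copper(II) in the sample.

n(S2O3^2-) = 0.0128 × 0.0769 = 9.84 × 10^-4 mol
n(I2) = n(S2O3^2-)/2 = 4.92 × 10^-4 mol
From the 2:1 ratio, n(Cu2+) in the aliquot = 2/1 × 4.92 × 10^-4 = 9.84 × 10^-4 mol
[Cu2+] = 9.84 × 10^-4 / 0.00983 = 0.100 mol/L

0.100 mol/L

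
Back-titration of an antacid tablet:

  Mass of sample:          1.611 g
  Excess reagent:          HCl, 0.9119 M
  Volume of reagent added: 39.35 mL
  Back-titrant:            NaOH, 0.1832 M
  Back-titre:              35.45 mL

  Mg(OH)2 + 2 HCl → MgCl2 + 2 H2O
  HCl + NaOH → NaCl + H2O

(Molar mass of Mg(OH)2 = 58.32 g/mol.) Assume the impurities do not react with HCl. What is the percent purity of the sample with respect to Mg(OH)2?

n(HCl) added = 0.03935 × 0.9119 = 0.03588 mol
n(NaOH) used in back-titration = 0.03545 × 0.1832 = 6.494 × 10^-3 mol
n(HCl) left over = 6.494 × 10^-3 mol (1:1 ratio)
n(HCl) consumed by analyte = 0.03588 − 6.494 × 10^-3 = 0.02939 mol
From the 1:2 ratio, n(Mg(OH)2) = 1/2 × 0.02939 = 0.01469 mol
mass of Mg(OH)2 = 0.01469 × 58.32 = 0.8570 g
% Mg(OH)2 = 0.8570 / 1.611 × 100 = 53.20 %

53.20 %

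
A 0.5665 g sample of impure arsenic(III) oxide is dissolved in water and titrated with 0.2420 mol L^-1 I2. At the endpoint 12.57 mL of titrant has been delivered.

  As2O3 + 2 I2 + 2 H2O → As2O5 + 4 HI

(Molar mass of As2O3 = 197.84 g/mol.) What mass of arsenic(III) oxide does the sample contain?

n(I2) = 0.01257 L × 0.2420 mol/L = 3.042 × 10^-3 mol
From the 1:2 ratio, n(As2O3) = 1/2 × 3.042 × 10^-3 = 1.521 × 10^-3 mol
mass of As2O3 = 1.521 × 10^-3 × 197.84 g/mol = 0.3009 g

0.3009 g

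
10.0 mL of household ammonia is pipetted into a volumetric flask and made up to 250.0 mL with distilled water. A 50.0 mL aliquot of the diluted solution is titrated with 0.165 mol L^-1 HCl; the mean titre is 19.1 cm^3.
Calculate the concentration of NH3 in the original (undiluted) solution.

NH3 + HCl → NH4Cl
n(HCl) = 0.0191 × 0.165 = 3.15 × 10^-3 mol
n(NH3) in the aliquot = 3.15 × 10^-3 mol (1:1 ratio)
[NH3]_dilute = 3.15 × 10^-3 / 0.0500 = 0.0630 mol/L
Dilution factor = 250.0 / 10.0 = 25.00
[NH3]_stock = 0.0630 × 25.00 = 1.58 mol/L

1.58 mol/L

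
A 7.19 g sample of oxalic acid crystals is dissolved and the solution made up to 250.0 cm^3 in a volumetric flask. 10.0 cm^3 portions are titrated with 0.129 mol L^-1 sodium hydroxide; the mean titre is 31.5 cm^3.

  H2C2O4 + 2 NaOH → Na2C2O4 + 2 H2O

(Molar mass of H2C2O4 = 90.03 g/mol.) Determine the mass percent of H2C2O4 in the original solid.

n(NaOH) per titration = 0.0315 × 0.129 = 4.06 × 10^-3 mol
From the 1:2 ratio, n(H2C2O4) in each aliquot = 1/2 × 4.06 × 10^-3 = 2.03 × 10^-3 mol
n(H2C2O4) in the whole flask = 2.03 × 10^-3 × 250.0/10.0 = 0.0508 mol
mass of H2C2O4 = 0.0508 × 90.03 = 4.57 g
% H2C2O4 = 4.57 / 7.19 × 100 = 63.6 %

63.6 %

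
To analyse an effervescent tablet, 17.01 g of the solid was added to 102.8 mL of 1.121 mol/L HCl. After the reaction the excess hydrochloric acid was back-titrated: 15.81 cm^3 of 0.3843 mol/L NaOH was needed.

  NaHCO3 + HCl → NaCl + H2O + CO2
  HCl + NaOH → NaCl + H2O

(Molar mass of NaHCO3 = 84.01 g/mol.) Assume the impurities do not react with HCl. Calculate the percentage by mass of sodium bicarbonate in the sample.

53.91 %

n(HCl) added = 0.1028 × 1.121 = 0.1152 mol
n(NaOH) used in back-titration = 0.01581 × 0.3843 = 6.076 × 10^-3 mol
n(HCl) left over = 6.076 × 10^-3 mol (1:1 ratio)
n(HCl) consumed by analyte = 0.1152 − 6.076 × 10^-3 = 0.1092 mol
n(NaHCO3) = 0.1092 mol (1:1 ratio)
mass of NaHCO3 = 0.1092 × 84.01 = 9.171 g
% NaHCO3 = 9.171 / 17.01 × 100 = 53.91 %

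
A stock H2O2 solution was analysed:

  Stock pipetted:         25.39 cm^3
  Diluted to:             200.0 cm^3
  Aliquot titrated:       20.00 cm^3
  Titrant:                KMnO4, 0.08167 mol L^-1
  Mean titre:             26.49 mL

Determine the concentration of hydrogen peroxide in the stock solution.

2.130 mol/L

2 MnO4^- + 5 H2O2 + 6 H^+ → 2 Mn^2+ + 5 O2 + 8 H2O
n(KMnO4) = 0.02649 × 0.08167 = 2.163 × 10^-3 mol
From the 5:2 ratio, n(H2O2) in the aliquot = 5/2 × 2.163 × 10^-3 = 5.409 × 10^-3 mol
[H2O2]_dilute = 5.409 × 10^-3 / 0.02000 = 0.2704 mol/L
Dilution factor = 200.0 / 25.39 = 7.877
[H2O2]_stock = 0.2704 × 7.877 = 2.130 mol/L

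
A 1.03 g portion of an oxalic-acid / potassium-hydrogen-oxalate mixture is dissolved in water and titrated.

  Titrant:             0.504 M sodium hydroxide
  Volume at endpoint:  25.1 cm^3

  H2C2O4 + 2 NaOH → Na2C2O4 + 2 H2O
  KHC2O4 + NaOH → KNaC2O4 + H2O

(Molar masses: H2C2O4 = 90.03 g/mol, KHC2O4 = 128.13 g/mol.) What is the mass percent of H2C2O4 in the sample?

n(NaOH) = 0.0251 × 0.504 = 0.0127 mol
Let x = n(H2C2O4), y = n(KHC2O4).
Titrant: 2x + 1y = 0.0127;  mass: 90.03x + 128.13y = 1.03
Solving, x = 3.55 × 10^-3 mol, y = 5.54 × 10^-3 mol
mass of H2C2O4 = 3.55 × 10^-3 × 90.03 = 0.320 g
% H2C2O4 = 0.320 / 1.03 × 100 = 31.1 %

31.1 %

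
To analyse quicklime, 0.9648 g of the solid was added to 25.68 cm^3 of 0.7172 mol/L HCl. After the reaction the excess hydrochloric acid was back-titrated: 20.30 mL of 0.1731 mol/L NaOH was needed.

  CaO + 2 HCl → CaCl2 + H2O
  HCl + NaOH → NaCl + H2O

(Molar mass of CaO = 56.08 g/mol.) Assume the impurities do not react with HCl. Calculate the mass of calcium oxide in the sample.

n(HCl) added = 0.02568 × 0.7172 = 0.01842 mol
n(NaOH) used in back-titration = 0.02030 × 0.1731 = 3.514 × 10^-3 mol
n(HCl) left over = 3.514 × 10^-3 mol (1:1 ratio)
n(HCl) consumed by analyte = 0.01842 − 3.514 × 10^-3 = 0.01490 mol
From the 1:2 ratio, n(CaO) = 1/2 × 0.01490 = 7.452 × 10^-3 mol
mass of CaO = 7.452 × 10^-3 × 56.08 = 0.4179 g

0.4179 g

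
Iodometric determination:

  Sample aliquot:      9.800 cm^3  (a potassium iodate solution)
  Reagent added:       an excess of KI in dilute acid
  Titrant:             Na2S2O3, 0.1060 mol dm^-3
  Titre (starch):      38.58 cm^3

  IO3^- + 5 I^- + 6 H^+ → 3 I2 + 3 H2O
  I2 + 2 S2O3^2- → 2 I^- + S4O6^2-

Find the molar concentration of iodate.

0.06955 mol/L

n(S2O3^2-) = 0.03858 × 0.1060 = 4.089 × 10^-3 mol
n(I2) = n(S2O3^2-)/2 = 2.045 × 10^-3 mol
From the 1:3 ratio, n(IO3^-) in the aliquot = 1/3 × 2.045 × 10^-3 = 6.816 × 10^-4 mol
[IO3^-] = 6.816 × 10^-4 / 0.009800 = 0.06955 mol/L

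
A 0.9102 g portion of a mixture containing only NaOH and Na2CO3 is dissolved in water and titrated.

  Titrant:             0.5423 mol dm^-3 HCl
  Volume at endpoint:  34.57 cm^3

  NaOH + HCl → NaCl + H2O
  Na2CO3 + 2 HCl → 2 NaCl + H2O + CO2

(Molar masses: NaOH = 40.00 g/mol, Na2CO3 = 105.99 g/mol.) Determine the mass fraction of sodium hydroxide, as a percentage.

n(HCl) = 0.03457 × 0.5423 = 0.01875 mol
Let x = n(NaOH), y = n(Na2CO3).
Titrant: 1x + 2y = 0.01875;  mass: 40.00x + 105.99y = 0.9102
Solving, x = 6.411 × 10^-3 mol, y = 6.168 × 10^-3 mol
mass of NaOH = 6.411 × 10^-3 × 40.00 = 0.2564 g
% NaOH = 0.2564 / 0.9102 × 100 = 28.17 %

28.17 %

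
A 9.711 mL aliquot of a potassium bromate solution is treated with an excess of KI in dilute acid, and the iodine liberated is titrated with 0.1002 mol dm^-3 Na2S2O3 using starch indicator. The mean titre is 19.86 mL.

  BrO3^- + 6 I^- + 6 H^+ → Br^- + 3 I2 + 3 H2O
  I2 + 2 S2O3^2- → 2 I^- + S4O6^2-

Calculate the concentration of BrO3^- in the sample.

n(S2O3^2-) = 0.01986 × 0.1002 = 1.990 × 10^-3 mol
n(I2) = n(S2O3^2-)/2 = 9.950 × 10^-4 mol
From the 1:3 ratio, n(BrO3^-) in the aliquot = 1/3 × 9.950 × 10^-4 = 3.317 × 10^-4 mol
[BrO3^-] = 3.317 × 10^-4 / 0.009711 = 0.03415 mol/L

0.03415 mol/L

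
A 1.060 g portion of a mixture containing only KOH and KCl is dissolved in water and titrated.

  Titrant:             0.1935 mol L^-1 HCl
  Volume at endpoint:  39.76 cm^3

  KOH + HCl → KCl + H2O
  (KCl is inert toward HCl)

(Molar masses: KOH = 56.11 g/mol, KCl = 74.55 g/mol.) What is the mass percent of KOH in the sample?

40.73 %

n(HCl) = 0.03976 × 0.1935 = 7.694 × 10^-3 mol
Let x = n(KOH), y = n(KCl).
Titrant: 1x = 7.694 × 10^-3;  mass: 56.11x + 74.55y = 1.060
Solving, x = 7.694 × 10^-3 mol, y = 8.428 × 10^-3 mol
mass of KOH = 7.694 × 10^-3 × 56.11 = 0.4317 g
% KOH = 0.4317 / 1.060 × 100 = 40.73 %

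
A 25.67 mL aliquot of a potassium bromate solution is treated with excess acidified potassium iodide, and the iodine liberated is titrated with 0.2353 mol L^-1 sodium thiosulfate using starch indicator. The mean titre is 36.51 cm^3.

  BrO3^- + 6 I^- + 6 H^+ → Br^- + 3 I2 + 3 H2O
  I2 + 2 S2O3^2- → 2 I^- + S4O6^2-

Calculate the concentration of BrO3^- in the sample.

n(S2O3^2-) = 0.03651 × 0.2353 = 8.591 × 10^-3 mol
n(I2) = n(S2O3^2-)/2 = 4.295 × 10^-3 mol
From the 1:3 ratio, n(BrO3^-) in the aliquot = 1/3 × 4.295 × 10^-3 = 1.432 × 10^-3 mol
[BrO3^-] = 1.432 × 10^-3 / 0.02567 = 0.05578 mol/L

0.05578 mol/L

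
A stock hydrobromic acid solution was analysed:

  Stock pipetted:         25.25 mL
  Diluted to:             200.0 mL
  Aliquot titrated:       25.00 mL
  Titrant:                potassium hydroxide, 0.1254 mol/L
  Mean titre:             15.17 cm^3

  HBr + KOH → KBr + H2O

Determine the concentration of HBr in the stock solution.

0.6027 mol/L

n(KOH) = 0.01517 × 0.1254 = 1.902 × 10^-3 mol
n(HBr) in the aliquot = 1.902 × 10^-3 mol (1:1 ratio)
[HBr]_dilute = 1.902 × 10^-3 / 0.02500 = 0.07609 mol/L
Dilution factor = 200.0 / 25.25 = 7.921
[HBr]_stock = 0.07609 × 7.921 = 0.6027 mol/L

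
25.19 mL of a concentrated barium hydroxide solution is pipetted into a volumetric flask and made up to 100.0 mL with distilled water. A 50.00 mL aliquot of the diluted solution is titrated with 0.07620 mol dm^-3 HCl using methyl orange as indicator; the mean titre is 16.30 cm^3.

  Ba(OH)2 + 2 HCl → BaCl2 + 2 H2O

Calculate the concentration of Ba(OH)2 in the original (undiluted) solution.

n(HCl) = 0.01630 × 0.07620 = 1.242 × 10^-3 mol
From the 1:2 ratio, n(Ba(OH)2) in the aliquot = 1/2 × 1.242 × 10^-3 = 6.210 × 10^-4 mol
[Ba(OH)2]_dilute = 6.210 × 10^-4 / 0.05000 = 0.01242 mol/L
Dilution factor = 100.0 / 25.19 = 3.970
[Ba(OH)2]_stock = 0.01242 × 3.970 = 0.04931 mol/L

0.04931 mol/L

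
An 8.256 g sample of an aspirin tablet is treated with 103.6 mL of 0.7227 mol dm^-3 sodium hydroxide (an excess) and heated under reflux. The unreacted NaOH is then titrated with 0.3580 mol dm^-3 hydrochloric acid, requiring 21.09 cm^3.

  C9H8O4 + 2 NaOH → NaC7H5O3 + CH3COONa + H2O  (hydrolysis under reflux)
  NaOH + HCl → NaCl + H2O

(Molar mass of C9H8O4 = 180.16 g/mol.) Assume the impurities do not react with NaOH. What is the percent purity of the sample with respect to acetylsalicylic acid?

73.45 %

n(NaOH) added = 0.1036 × 0.7227 = 0.07487 mol
n(HCl) used in back-titration = 0.02109 × 0.3580 = 7.550 × 10^-3 mol
n(NaOH) left over = 7.550 × 10^-3 mol (1:1 ratio)
n(NaOH) consumed by analyte = 0.07487 − 7.550 × 10^-3 = 0.06732 mol
From the 1:2 ratio, n(C9H8O4) = 1/2 × 0.06732 = 0.03366 mol
mass of C9H8O4 = 0.03366 × 180.16 = 6.064 g
% C9H8O4 = 6.064 / 8.256 × 100 = 73.45 %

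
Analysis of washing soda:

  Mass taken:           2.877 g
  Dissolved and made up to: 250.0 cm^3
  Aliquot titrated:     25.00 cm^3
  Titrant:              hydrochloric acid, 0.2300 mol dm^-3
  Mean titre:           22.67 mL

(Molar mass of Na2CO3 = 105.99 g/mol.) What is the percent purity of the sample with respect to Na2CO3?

Na2CO3 + 2 HCl → 2 NaCl + H2O + CO2
n(HCl) per titration = 0.02267 × 0.2300 = 5.214 × 10^-3 mol
From the 1:2 ratio, n(Na2CO3) in each aliquot = 1/2 × 5.214 × 10^-3 = 2.607 × 10^-3 mol
n(Na2CO3) in the whole flask = 2.607 × 10^-3 × 250.0/25.00 = 0.02607 mol
mass of Na2CO3 = 0.02607 × 105.99 = 2.763 g
% Na2CO3 = 2.763 / 2.877 × 100 = 96.04 %

96.04 %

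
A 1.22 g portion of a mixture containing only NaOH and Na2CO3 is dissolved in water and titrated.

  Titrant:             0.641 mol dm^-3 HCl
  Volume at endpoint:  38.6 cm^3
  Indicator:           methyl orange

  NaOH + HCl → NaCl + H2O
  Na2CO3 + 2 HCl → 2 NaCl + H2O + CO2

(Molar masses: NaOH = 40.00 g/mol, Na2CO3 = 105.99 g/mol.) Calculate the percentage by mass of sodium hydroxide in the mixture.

n(HCl) = 0.0386 × 0.641 = 0.0247 mol
Let x = n(NaOH), y = n(Na2CO3).
Titrant: 1x + 2y = 0.0247;  mass: 40.00x + 105.99y = 1.22
Solving, x = 7.02 × 10^-3 mol, y = 8.86 × 10^-3 mol
mass of NaOH = 7.02 × 10^-3 × 40.00 = 0.281 g
% NaOH = 0.281 / 1.22 × 100 = 23.0 %

23.0 %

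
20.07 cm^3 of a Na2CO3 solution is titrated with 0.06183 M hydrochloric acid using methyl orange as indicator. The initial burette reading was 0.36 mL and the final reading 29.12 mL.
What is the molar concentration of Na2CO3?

Na2CO3 + 2 HCl → 2 NaCl + H2O + CO2
n(HCl) = 0.02876 L × 0.06183 mol/L = 1.778 × 10^-3 mol
From the 1:2 mole ratio, n(Na2CO3) = 1/2 × 1.778 × 10^-3 = 8.891 × 10^-4 mol
[Na2CO3] = 8.891 × 10^-4 mol / 0.02007 L = 0.04430 mol/L

0.04430 M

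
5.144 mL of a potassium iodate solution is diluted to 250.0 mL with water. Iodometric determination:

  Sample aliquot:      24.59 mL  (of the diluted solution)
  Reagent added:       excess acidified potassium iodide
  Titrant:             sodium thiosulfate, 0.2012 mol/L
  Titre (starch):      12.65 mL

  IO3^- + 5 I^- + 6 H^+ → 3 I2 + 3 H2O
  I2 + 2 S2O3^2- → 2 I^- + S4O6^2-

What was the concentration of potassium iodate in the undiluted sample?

n(S2O3^2-) = 0.01265 × 0.2012 = 2.545 × 10^-3 mol
n(I2) = n(S2O3^2-)/2 = 1.273 × 10^-3 mol
From the 1:3 ratio, n(IO3^-) in the aliquot = 1/3 × 1.273 × 10^-3 = 4.242 × 10^-4 mol
[IO3^-]_dilute = 4.242 × 10^-4 / 0.02459 = 0.01725 mol/L
[IO3^-]_original = 0.01725 × 250.0/5.144 = 0.8384 mol/L

0.8384 mol/L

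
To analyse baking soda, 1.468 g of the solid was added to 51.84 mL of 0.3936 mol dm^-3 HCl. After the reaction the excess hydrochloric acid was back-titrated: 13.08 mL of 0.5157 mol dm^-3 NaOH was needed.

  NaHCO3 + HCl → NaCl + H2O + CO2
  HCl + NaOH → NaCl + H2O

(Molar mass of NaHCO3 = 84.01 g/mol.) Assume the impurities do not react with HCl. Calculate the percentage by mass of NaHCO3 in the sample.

n(HCl) added = 0.05184 × 0.3936 = 0.02040 mol
n(NaOH) used in back-titration = 0.01308 × 0.5157 = 6.745 × 10^-3 mol
n(HCl) left over = 6.745 × 10^-3 mol (1:1 ratio)
n(HCl) consumed by analyte = 0.02040 − 6.745 × 10^-3 = 0.01366 mol
n(NaHCO3) = 0.01366 mol (1:1 ratio)
mass of NaHCO3 = 0.01366 × 84.01 = 1.147 g
% NaHCO3 = 1.147 / 1.468 × 100 = 78.17 %

78.17 %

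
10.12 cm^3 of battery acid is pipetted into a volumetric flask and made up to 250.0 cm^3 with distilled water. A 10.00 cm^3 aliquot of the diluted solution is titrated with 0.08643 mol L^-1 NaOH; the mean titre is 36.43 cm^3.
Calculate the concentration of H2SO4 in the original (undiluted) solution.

3.889 mol/L

H2SO4 + 2 NaOH → Na2SO4 + 2 H2O
n(NaOH) = 0.03643 × 0.08643 = 3.149 × 10^-3 mol
From the 1:2 ratio, n(H2SO4) in the aliquot = 1/2 × 3.149 × 10^-3 = 1.574 × 10^-3 mol
[H2SO4]_dilute = 1.574 × 10^-3 / 0.01000 = 0.1574 mol/L
Dilution factor = 250.0 / 10.12 = 24.70
[H2SO4]_stock = 0.1574 × 24.70 = 3.889 mol/L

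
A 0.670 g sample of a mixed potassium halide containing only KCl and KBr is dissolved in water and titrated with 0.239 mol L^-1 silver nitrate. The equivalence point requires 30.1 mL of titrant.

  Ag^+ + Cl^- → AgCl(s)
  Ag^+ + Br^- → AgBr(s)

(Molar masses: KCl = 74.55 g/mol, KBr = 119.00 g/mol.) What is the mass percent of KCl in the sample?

46.6 %

n(AgNO3) = 0.0301 × 0.239 = 7.19 × 10^-3 mol
Let x = n(KCl), y = n(KBr).
Titrant: 1x + 1y = 7.19 × 10^-3;  mass: 74.55x + 119.00y = 0.670
Solving, x = 4.19 × 10^-3 mol, y = 3.01 × 10^-3 mol
mass of KCl = 4.19 × 10^-3 × 74.55 = 0.312 g
% KCl = 0.312 / 0.670 × 100 = 46.6 %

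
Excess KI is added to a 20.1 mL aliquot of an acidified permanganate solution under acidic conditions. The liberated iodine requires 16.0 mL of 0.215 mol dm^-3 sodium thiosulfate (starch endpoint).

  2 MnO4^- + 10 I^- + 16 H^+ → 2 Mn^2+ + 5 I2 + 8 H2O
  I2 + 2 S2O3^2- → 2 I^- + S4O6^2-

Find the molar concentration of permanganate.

n(S2O3^2-) = 0.0160 × 0.215 = 3.44 × 10^-3 mol
n(I2) = n(S2O3^2-)/2 = 1.72 × 10^-3 mol
From the 2:5 ratio, n(MnO4^-) in the aliquot = 2/5 × 1.72 × 10^-3 = 6.88 × 10^-4 mol
[MnO4^-] = 6.88 × 10^-4 / 0.0201 = 0.0342 mol/L

0.0342 mol/L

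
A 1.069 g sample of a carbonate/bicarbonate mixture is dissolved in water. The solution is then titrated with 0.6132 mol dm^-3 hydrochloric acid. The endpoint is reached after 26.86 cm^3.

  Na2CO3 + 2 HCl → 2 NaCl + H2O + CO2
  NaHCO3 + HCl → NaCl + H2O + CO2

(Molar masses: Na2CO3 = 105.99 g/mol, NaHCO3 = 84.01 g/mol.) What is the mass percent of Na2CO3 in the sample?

50.30 %

n(HCl) = 0.02686 × 0.6132 = 0.01647 mol
Let x = n(Na2CO3), y = n(NaHCO3).
Titrant: 2x + 1y = 0.01647;  mass: 105.99x + 84.01y = 1.069
Solving, x = 5.073 × 10^-3 mol, y = 6.324 × 10^-3 mol
mass of Na2CO3 = 5.073 × 10^-3 × 105.99 = 0.5377 g
% Na2CO3 = 0.5377 / 1.069 × 100 = 50.30 %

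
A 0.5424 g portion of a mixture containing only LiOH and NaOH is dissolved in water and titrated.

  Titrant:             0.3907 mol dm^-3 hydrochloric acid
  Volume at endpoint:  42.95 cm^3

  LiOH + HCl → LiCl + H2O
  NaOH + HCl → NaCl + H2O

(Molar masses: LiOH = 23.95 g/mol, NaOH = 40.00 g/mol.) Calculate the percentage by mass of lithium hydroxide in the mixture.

35.44 %

n(HCl) = 0.04295 × 0.3907 = 0.01678 mol
Let x = n(LiOH), y = n(NaOH).
Titrant: 1x + 1y = 0.01678;  mass: 23.95x + 40.00y = 0.5424
Solving, x = 8.026 × 10^-3 mol, y = 8.754 × 10^-3 mol
mass of LiOH = 8.026 × 10^-3 × 23.95 = 0.1922 g
% LiOH = 0.1922 / 0.5424 × 100 = 35.44 %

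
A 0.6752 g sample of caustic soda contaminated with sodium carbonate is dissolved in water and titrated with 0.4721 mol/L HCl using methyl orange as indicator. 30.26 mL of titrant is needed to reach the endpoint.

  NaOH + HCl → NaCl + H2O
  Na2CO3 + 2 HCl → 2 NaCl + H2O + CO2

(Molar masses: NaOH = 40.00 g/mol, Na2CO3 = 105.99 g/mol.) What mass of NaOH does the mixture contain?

n(HCl) = 0.03026 × 0.4721 = 0.01429 mol
Let x = n(NaOH), y = n(Na2CO3).
Titrant: 1x + 2y = 0.01429;  mass: 40.00x + 105.99y = 0.6752
Solving, x = 6.300 × 10^-3 mol, y = 3.993 × 10^-3 mol
mass of NaOH = 6.300 × 10^-3 × 40.00 = 0.2520 g

0.2520 g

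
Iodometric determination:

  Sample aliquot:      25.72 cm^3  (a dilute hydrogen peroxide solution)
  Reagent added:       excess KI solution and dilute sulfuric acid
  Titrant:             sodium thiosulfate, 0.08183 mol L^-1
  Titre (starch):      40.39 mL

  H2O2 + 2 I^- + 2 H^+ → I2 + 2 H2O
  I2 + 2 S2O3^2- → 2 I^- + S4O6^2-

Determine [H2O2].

n(S2O3^2-) = 0.04039 × 0.08183 = 3.305 × 10^-3 mol
n(I2) = n(S2O3^2-)/2 = 1.653 × 10^-3 mol
n(H2O2) in the aliquot = 1.653 × 10^-3 mol (1:1 ratio)
[H2O2] = 1.653 × 10^-3 / 0.02572 = 0.06425 mol/L

0.06425 mol/L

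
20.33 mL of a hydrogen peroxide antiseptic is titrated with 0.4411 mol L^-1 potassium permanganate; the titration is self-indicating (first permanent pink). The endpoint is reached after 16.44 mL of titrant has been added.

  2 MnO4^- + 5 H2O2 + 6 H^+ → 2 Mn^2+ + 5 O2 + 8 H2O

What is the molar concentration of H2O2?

n(KMnO4) = 0.01644 L × 0.4411 mol/L = 7.252 × 10^-3 mol
From the 5:2 mole ratio, n(H2O2) = 5/2 × 7.252 × 10^-3 = 0.01813 mol
[H2O2] = 0.01813 mol / 0.02033 L = 0.8917 mol/L

0.8917 mol/L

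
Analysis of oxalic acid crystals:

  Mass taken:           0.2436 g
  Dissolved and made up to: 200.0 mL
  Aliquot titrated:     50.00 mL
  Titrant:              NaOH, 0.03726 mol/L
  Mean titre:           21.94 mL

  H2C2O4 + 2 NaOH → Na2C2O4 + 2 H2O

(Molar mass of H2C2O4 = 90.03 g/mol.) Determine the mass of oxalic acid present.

n(NaOH) per titration = 0.02194 × 0.03726 = 8.175 × 10^-4 mol
From the 1:2 ratio, n(H2C2O4) in each aliquot = 1/2 × 8.175 × 10^-4 = 4.087 × 10^-4 mol
n(H2C2O4) in the whole flask = 4.087 × 10^-4 × 200.0/50.00 = 1.635 × 10^-3 mol
mass of H2C2O4 = 1.635 × 10^-3 × 90.03 = 0.1472 g

0.1472 g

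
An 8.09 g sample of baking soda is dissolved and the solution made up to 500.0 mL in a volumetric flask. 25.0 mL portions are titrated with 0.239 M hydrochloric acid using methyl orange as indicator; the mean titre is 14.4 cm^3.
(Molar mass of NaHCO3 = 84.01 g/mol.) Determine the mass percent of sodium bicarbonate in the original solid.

71.5 %

NaHCO3 + HCl → NaCl + H2O + CO2
n(HCl) per titration = 0.0144 × 0.239 = 3.44 × 10^-3 mol
n(NaHCO3) in each aliquot = 3.44 × 10^-3 mol (1:1 ratio)
n(NaHCO3) in the whole flask = 3.44 × 10^-3 × 500.0/25.0 = 0.0688 mol
mass of NaHCO3 = 0.0688 × 84.01 = 5.78 g
% NaHCO3 = 5.78 / 8.09 × 100 = 71.5 %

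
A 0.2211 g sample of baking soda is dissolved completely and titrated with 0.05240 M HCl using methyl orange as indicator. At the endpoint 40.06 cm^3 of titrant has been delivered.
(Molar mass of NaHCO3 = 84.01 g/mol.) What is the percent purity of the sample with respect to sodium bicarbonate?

NaHCO3 + HCl → NaCl + H2O + CO2
n(HCl) = 0.04006 L × 0.05240 mol/L = 2.099 × 10^-3 mol
n(NaHCO3) = 2.099 × 10^-3 mol (1:1 ratio)
mass of NaHCO3 = 2.099 × 10^-3 × 84.01 g/mol = 0.1763 g
% NaHCO3 = 0.1763 / 0.2211 × 100 = 79.76 %

79.76 %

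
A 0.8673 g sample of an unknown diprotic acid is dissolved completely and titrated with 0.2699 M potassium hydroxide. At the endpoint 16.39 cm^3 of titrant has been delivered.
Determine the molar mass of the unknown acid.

392.1 g/mol

n(KOH) = 0.01639 L × 0.2699 mol/L = 4.424 × 10^-3 mol
From the 1:2 ratio, n(H2A) = 1/2 × 4.424 × 10^-3 = 2.212 × 10^-3 mol
M = m / n = 0.8673 g / 2.212 × 10^-3 mol = 392.1 g/mol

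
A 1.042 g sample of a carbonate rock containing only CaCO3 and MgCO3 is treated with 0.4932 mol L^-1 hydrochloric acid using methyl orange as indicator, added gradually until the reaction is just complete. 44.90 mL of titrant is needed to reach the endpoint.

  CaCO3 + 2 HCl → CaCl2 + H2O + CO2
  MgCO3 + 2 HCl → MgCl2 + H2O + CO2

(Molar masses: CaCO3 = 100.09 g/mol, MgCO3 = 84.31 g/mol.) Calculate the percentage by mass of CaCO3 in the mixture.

66.04 %

n(HCl) = 0.04490 × 0.4932 = 0.02214 mol
Let x = n(CaCO3), y = n(MgCO3).
Titrant: 2x + 2y = 0.02214;  mass: 100.09x + 84.31y = 1.042
Solving, x = 6.875 × 10^-3 mol, y = 4.197 × 10^-3 mol
mass of CaCO3 = 6.875 × 10^-3 × 100.09 = 0.6881 g
% CaCO3 = 0.6881 / 1.042 × 100 = 66.04 %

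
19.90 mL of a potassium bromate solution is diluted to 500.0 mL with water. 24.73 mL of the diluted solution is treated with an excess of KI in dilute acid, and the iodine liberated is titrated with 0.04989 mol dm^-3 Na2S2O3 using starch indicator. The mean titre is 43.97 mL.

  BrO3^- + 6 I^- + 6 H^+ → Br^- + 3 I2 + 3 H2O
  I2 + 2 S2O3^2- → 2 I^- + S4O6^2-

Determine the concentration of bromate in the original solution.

n(S2O3^2-) = 0.04397 × 0.04989 = 2.194 × 10^-3 mol
n(I2) = n(S2O3^2-)/2 = 1.097 × 10^-3 mol
From the 1:3 ratio, n(BrO3^-) in the aliquot = 1/3 × 1.097 × 10^-3 = 3.656 × 10^-4 mol
[BrO3^-]_dilute = 3.656 × 10^-4 / 0.02473 = 0.01478 mol/L
[BrO3^-]_original = 0.01478 × 500.0/19.90 = 0.3715 mol/L

0.3715 mol/L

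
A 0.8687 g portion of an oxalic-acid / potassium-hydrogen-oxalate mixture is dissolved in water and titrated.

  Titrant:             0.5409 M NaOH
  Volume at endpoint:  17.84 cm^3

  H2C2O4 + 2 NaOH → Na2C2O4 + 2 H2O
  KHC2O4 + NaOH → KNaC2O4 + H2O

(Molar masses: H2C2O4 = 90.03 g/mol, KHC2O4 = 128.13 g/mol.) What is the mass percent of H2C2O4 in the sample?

22.93 %

n(NaOH) = 0.01784 × 0.5409 = 9.650 × 10^-3 mol
Let x = n(H2C2O4), y = n(KHC2O4).
Titrant: 2x + 1y = 9.650 × 10^-3;  mass: 90.03x + 128.13y = 0.8687
Solving, x = 2.212 × 10^-3 mol, y = 5.226 × 10^-3 mol
mass of H2C2O4 = 2.212 × 10^-3 × 90.03 = 0.1992 g
% H2C2O4 = 0.1992 / 0.8687 × 100 = 22.93 %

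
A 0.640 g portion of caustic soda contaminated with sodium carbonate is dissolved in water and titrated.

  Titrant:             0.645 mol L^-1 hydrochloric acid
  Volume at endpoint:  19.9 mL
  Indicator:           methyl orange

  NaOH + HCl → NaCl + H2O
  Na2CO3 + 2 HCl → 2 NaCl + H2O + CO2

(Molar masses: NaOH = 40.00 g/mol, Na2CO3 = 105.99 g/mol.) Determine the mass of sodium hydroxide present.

n(HCl) = 0.0199 × 0.645 = 0.0128 mol
Let x = n(NaOH), y = n(Na2CO3).
Titrant: 1x + 2y = 0.0128;  mass: 40.00x + 105.99y = 0.640
Solving, x = 3.09 × 10^-3 mol, y = 4.87 × 10^-3 mol
mass of NaOH = 3.09 × 10^-3 × 40.00 = 0.124 g

0.124 g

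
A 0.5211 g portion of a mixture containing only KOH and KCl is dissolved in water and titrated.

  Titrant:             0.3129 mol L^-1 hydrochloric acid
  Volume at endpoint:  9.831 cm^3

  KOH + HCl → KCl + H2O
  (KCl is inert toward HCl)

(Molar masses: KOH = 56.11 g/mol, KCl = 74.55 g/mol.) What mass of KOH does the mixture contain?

0.1726 g

n(HCl) = 0.009831 × 0.3129 = 3.076 × 10^-3 mol
Let x = n(KOH), y = n(KCl).
Titrant: 1x = 3.076 × 10^-3;  mass: 56.11x + 74.55y = 0.5211
Solving, x = 3.076 × 10^-3 mol, y = 4.675 × 10^-3 mol
mass of KOH = 3.076 × 10^-3 × 56.11 = 0.1726 g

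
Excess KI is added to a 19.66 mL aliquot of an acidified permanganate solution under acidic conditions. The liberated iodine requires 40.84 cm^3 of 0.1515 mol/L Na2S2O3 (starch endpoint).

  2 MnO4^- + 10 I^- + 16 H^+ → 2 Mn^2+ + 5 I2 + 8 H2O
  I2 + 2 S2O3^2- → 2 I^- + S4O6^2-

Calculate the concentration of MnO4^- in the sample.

n(S2O3^2-) = 0.04084 × 0.1515 = 6.187 × 10^-3 mol
n(I2) = n(S2O3^2-)/2 = 3.094 × 10^-3 mol
From the 2:5 ratio, n(MnO4^-) in the aliquot = 2/5 × 3.094 × 10^-3 = 1.237 × 10^-3 mol
[MnO4^-] = 1.237 × 10^-3 / 0.01966 = 0.06294 mol/L

0.06294 mol/L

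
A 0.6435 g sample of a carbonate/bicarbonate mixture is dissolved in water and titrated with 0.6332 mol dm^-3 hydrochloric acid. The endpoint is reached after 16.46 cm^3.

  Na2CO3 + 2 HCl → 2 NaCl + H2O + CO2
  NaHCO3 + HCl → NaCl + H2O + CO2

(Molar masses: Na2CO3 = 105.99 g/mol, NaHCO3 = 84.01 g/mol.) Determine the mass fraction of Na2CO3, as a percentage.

61.63 %

n(HCl) = 0.01646 × 0.6332 = 0.01042 mol
Let x = n(Na2CO3), y = n(NaHCO3).
Titrant: 2x + 1y = 0.01042;  mass: 105.99x + 84.01y = 0.6435
Solving, x = 3.742 × 10^-3 mol, y = 2.939 × 10^-3 mol
mass of Na2CO3 = 3.742 × 10^-3 × 105.99 = 0.3966 g
% Na2CO3 = 0.3966 / 0.6435 × 100 = 61.63 %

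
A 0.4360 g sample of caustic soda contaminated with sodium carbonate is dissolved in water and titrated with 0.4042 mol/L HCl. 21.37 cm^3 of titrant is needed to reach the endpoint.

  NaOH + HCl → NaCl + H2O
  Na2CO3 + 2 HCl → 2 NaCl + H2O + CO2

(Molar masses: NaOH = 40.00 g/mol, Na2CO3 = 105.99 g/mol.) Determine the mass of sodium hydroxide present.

n(HCl) = 0.02137 × 0.4042 = 8.638 × 10^-3 mol
Let x = n(NaOH), y = n(Na2CO3).
Titrant: 1x + 2y = 8.638 × 10^-3;  mass: 40.00x + 105.99y = 0.4360
Solving, x = 1.674 × 10^-3 mol, y = 3.482 × 10^-3 mol
mass of NaOH = 1.674 × 10^-3 × 40.00 = 0.06697 g

0.06697 g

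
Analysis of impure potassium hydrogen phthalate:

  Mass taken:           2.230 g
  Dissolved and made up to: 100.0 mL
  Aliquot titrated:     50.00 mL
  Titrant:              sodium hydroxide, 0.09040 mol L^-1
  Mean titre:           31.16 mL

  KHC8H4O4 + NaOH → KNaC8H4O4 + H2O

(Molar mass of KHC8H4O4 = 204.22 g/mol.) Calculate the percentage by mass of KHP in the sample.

51.59 %

n(NaOH) per titration = 0.03116 × 0.09040 = 2.817 × 10^-3 mol
n(KHC8H4O4) in each aliquot = 2.817 × 10^-3 mol (1:1 ratio)
n(KHC8H4O4) in the whole flask = 2.817 × 10^-3 × 100.0/50.00 = 5.634 × 10^-3 mol
mass of KHC8H4O4 = 5.634 × 10^-3 × 204.22 = 1.151 g
% KHC8H4O4 = 1.151 / 2.230 × 100 = 51.59 %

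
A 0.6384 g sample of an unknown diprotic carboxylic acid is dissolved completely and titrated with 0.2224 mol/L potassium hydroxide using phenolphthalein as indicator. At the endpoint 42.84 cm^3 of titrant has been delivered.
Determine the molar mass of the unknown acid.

134.0 g/mol

n(KOH) = 0.04284 L × 0.2224 mol/L = 9.528 × 10^-3 mol
From the 1:2 ratio, n(H2A) = 1/2 × 9.528 × 10^-3 = 4.764 × 10^-3 mol
M = m / n = 0.6384 g / 4.764 × 10^-3 mol = 134.0 g/mol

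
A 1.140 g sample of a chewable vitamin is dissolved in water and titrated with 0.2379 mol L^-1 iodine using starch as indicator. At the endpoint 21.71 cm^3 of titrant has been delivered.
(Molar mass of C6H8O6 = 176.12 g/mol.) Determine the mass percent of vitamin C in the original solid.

79.79 %

C6H8O6 + I2 → C6H6O6 + 2 HI
n(I2) = 0.02171 L × 0.2379 mol/L = 5.165 × 10^-3 mol
n(C6H8O6) = 5.165 × 10^-3 mol (1:1 ratio)
mass of C6H8O6 = 5.165 × 10^-3 × 176.12 g/mol = 0.9096 g
% C6H8O6 = 0.9096 / 1.140 × 100 = 79.79 %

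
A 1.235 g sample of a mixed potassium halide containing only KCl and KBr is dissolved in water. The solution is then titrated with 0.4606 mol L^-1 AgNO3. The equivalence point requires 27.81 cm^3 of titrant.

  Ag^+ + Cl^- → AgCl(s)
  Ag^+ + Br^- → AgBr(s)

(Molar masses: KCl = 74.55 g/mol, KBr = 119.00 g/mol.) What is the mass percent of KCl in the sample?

n(AgNO3) = 0.02781 × 0.4606 = 0.01281 mol
Let x = n(KCl), y = n(KBr).
Titrant: 1x + 1y = 0.01281;  mass: 74.55x + 119.00y = 1.235
Solving, x = 6.509 × 10^-3 mol, y = 6.301 × 10^-3 mol
mass of KCl = 6.509 × 10^-3 × 74.55 = 0.4852 g
% KCl = 0.4852 / 1.235 × 100 = 39.29 %

39.29 %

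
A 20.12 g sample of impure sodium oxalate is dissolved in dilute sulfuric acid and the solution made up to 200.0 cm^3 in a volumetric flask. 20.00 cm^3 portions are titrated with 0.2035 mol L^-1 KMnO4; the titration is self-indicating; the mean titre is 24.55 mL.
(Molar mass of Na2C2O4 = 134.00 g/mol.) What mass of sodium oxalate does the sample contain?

2 MnO4^- + 5 C2O4^2- + 16 H^+ → 2 Mn^2+ + 10 CO2 + 8 H2O
n(KMnO4) per titration = 0.02455 × 0.2035 = 4.996 × 10^-3 mol
From the 5:2 ratio, n(Na2C2O4) in each aliquot = 5/2 × 4.996 × 10^-3 = 0.01249 mol
n(Na2C2O4) in the whole flask = 0.01249 × 200.0/20.00 = 0.1249 mol
mass of Na2C2O4 = 0.1249 × 134.00 = 16.74 g

16.74 g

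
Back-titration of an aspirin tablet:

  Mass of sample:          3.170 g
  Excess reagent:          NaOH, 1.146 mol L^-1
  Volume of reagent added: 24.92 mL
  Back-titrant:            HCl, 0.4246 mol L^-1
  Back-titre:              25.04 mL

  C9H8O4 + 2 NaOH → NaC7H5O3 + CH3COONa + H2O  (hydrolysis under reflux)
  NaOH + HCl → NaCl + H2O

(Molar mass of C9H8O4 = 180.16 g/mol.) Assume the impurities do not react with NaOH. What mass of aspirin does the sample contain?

n(NaOH) added = 0.02492 × 1.146 = 0.02856 mol
n(HCl) used in back-titration = 0.02504 × 0.4246 = 0.01063 mol
n(NaOH) left over = 0.01063 mol (1:1 ratio)
n(NaOH) consumed by analyte = 0.02856 − 0.01063 = 0.01793 mol
From the 1:2 ratio, n(C9H8O4) = 1/2 × 0.01793 = 8.963 × 10^-3 mol
mass of C9H8O4 = 8.963 × 10^-3 × 180.16 = 1.615 g

1.615 g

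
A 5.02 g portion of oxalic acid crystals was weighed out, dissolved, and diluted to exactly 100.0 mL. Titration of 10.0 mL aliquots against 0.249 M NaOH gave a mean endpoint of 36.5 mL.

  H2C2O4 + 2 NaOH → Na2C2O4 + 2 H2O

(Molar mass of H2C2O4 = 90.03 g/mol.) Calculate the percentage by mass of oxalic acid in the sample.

81.5 %

n(NaOH) per titration = 0.0365 × 0.249 = 9.09 × 10^-3 mol
From the 1:2 ratio, n(H2C2O4) in each aliquot = 1/2 × 9.09 × 10^-3 = 4.54 × 10^-3 mol
n(H2C2O4) in the whole flask = 4.54 × 10^-3 × 100.0/10.0 = 0.0454 mol
mass of H2C2O4 = 0.0454 × 90.03 = 4.09 g
% H2C2O4 = 4.09 / 5.02 × 100 = 81.5 %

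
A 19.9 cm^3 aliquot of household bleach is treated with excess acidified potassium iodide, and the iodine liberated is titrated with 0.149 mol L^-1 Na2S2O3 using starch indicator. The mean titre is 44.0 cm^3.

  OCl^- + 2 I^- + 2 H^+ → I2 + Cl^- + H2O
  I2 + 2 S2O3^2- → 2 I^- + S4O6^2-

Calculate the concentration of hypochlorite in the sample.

n(S2O3^2-) = 0.0440 × 0.149 = 6.56 × 10^-3 mol
n(I2) = n(S2O3^2-)/2 = 3.28 × 10^-3 mol
n(OCl^-) in the aliquot = 3.28 × 10^-3 mol (1:1 ratio)
[OCl^-] = 3.28 × 10^-3 / 0.0199 = 0.165 mol/L

0.165 mol/L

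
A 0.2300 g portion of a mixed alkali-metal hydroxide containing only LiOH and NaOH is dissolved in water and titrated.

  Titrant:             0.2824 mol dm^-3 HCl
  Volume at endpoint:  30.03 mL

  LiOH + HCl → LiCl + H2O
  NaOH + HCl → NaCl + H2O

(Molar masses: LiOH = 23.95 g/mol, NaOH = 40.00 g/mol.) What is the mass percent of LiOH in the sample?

n(HCl) = 0.03003 × 0.2824 = 8.480 × 10^-3 mol
Let x = n(LiOH), y = n(NaOH).
Titrant: 1x + 1y = 8.480 × 10^-3;  mass: 23.95x + 40.00y = 0.2300
Solving, x = 6.805 × 10^-3 mol, y = 1.676 × 10^-3 mol
mass of LiOH = 6.805 × 10^-3 × 23.95 = 0.1630 g
% LiOH = 0.1630 / 0.2300 × 100 = 70.86 %

70.86 %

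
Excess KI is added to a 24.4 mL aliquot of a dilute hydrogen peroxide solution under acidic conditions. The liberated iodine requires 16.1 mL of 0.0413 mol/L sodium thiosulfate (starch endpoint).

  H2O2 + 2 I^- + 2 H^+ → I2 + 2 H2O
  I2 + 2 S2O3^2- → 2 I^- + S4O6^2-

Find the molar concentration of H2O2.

0.0136 mol/L

n(S2O3^2-) = 0.0161 × 0.0413 = 6.65 × 10^-4 mol
n(I2) = n(S2O3^2-)/2 = 3.32 × 10^-4 mol
n(H2O2) in the aliquot = 3.32 × 10^-4 mol (1:1 ratio)
[H2O2] = 3.32 × 10^-4 / 0.0244 = 0.0136 mol/L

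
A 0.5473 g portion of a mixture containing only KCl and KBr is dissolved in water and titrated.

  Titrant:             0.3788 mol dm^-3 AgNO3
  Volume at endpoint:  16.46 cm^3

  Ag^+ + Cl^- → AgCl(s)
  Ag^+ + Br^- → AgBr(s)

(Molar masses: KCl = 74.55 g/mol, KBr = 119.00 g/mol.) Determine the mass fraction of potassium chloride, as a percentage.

n(AgNO3) = 0.01646 × 0.3788 = 6.235 × 10^-3 mol
Let x = n(KCl), y = n(KBr).
Titrant: 1x + 1y = 6.235 × 10^-3;  mass: 74.55x + 119.00y = 0.5473
Solving, x = 4.380 × 10^-3 mol, y = 1.856 × 10^-3 mol
mass of KCl = 4.380 × 10^-3 × 74.55 = 0.3265 g
% KCl = 0.3265 / 0.5473 × 100 = 59.66 %

59.66 %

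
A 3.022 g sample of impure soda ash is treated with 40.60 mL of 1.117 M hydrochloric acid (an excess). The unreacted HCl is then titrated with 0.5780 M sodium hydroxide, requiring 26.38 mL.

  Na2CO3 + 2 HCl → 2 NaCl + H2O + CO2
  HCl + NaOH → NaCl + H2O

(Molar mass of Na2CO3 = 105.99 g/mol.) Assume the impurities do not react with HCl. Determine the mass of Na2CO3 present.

n(HCl) added = 0.04060 × 1.117 = 0.04535 mol
n(NaOH) used in back-titration = 0.02638 × 0.5780 = 0.01525 mol
n(HCl) left over = 0.01525 mol (1:1 ratio)
n(HCl) consumed by analyte = 0.04535 − 0.01525 = 0.03010 mol
From the 1:2 ratio, n(Na2CO3) = 1/2 × 0.03010 = 0.01505 mol
mass of Na2CO3 = 0.01505 × 105.99 = 1.595 g

1.595 g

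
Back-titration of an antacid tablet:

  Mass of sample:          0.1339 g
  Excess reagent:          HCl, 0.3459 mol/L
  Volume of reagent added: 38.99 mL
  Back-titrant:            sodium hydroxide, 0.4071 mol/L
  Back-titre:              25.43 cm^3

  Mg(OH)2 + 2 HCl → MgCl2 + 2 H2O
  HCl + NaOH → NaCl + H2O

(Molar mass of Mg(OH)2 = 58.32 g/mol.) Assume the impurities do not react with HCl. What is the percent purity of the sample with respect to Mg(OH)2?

n(HCl) added = 0.03899 × 0.3459 = 0.01349 mol
n(NaOH) used in back-titration = 0.02543 × 0.4071 = 0.01035 mol
n(HCl) left over = 0.01035 mol (1:1 ratio)
n(HCl) consumed by analyte = 0.01349 − 0.01035 = 3.134 × 10^-3 mol
From the 1:2 ratio, n(Mg(OH)2) = 1/2 × 3.134 × 10^-3 = 1.567 × 10^-3 mol
mass of Mg(OH)2 = 1.567 × 10^-3 × 58.32 = 0.09139 g
% Mg(OH)2 = 0.09139 / 0.1339 × 100 = 68.25 %

68.25 %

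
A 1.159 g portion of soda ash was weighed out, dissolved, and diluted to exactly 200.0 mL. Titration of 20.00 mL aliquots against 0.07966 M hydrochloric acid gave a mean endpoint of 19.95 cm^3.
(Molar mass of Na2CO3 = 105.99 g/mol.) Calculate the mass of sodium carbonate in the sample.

Na2CO3 + 2 HCl → 2 NaCl + H2O + CO2
n(HCl) per titration = 0.01995 × 0.07966 = 1.589 × 10^-3 mol
From the 1:2 ratio, n(Na2CO3) in each aliquot = 1/2 × 1.589 × 10^-3 = 7.946 × 10^-4 mol
n(Na2CO3) in the whole flask = 7.946 × 10^-4 × 200.0/20.00 = 7.946 × 10^-3 mol
mass of Na2CO3 = 7.946 × 10^-3 × 105.99 = 0.8422 g

0.8422 g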